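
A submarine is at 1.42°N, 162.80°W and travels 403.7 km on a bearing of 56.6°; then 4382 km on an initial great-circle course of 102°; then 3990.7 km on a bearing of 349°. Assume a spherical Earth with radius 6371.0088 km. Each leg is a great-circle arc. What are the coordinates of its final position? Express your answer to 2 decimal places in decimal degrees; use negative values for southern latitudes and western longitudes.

latitude 30.26°, longitude -128.65°

Apply the spherical direct solution leg by leg, carrying full precision between legs.
Leg 1: from (1.42°, -162.80°), δ = 403.7/6371.0088 = 0.063365 rad, θ = 56.6° → φ = 3.42°, λ = -159.76°.
Leg 2: from (3.42°, -159.76°), δ = 4382/6371.0088 = 0.687803 rad, θ = 102° → φ = -4.92°, λ = -121.21°.
Leg 3: from (-4.92°, -121.21°), δ = 3990.7/6371.0088 = 0.626384 rad, θ = 349° → φ = 30.26°, λ = -128.65°.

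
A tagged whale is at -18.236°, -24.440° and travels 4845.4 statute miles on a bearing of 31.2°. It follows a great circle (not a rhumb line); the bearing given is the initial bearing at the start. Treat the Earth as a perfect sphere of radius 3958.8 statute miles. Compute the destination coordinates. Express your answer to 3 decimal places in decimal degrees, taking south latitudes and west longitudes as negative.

δ = 4845.4/3958.8 = 1.223957 rad (70.1276°).
Start latitude φ₁ = -0.318278 rad; initial bearing θ = 0.544543 rad.
Destination latitude: φ₂ = arcsin( sin φ₁ cos δ + cos φ₁ sin δ cos θ ) = arcsin(0.657653) = 41.121°.
Δλ = atan2( sin θ sin δ cos φ₁ , cos δ − sin φ₁ sin φ₂ ) = atan2(0.462711, 0.545728) = 0.703261 rad = 40.294°.
λ₂ = λ₁ + Δλ = 15.854°.

latitude 41.121°, longitude 15.854°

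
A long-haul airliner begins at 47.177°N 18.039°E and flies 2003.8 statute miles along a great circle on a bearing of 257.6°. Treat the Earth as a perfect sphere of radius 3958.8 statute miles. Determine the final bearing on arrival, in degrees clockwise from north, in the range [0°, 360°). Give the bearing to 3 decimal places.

final bearing 233.948°

Angular distance δ = d/R = 2003.8 / 3958.8 = 0.506163 rad.
Converting: φ₁ = 0.823394 rad, θ = 4.495968 rad.
Destination latitude: φ₂ = arcsin( sin φ₁ cos δ + cos φ₁ sin δ cos θ ) = arcsin(0.570723) = 34.801°.
Then Δλ = atan2(-0.321865, 0.456010) = -0.614628 rad, from sin θ sin δ cos φ₁ over cos δ − sin φ₁ sin φ₂.
λ₂ = λ₁ + Δλ = -17.177°.
The forward bearing on arrival equals the back-azimuth from the destination plus 180°.
Back-azimuth from P₂ (34.801°, -17.177°) to P₁ (47.177°, 18.039°), with Δλ' = λ₁ − λ₂ = 35.216°: atan2( sin Δλ' cos φ₁ , cos φ₂ sin φ₁ − sin φ₂ cos φ₁ cos Δλ' ) = 53.948°.
Final bearing = (53.948° + 180°) mod 360° = 233.948°.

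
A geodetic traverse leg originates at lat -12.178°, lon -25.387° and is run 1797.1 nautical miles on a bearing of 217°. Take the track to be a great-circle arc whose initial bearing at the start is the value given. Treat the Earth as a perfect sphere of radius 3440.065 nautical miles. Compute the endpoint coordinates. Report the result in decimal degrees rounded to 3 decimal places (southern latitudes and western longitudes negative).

Angular distance δ = d/R = 1797.1 / 3440.065 = 0.522403 rad.
Start latitude φ₁ = -0.212546 rad; initial bearing θ = 3.787364 rad.
Applying the spherical law of cosines for sides, sin φ₂ = sin φ₁ cos δ + cos φ₁ sin δ cos θ = -0.572337, so φ₂ = -34.913°.
Then Δλ = atan2(-0.293527, 0.745889) = -0.374913 rad, from sin θ sin δ cos φ₁ over cos δ − sin φ₁ sin φ₂.
λ₂ = λ₁ + Δλ = -46.868°.

latitude -34.913°, longitude -46.868°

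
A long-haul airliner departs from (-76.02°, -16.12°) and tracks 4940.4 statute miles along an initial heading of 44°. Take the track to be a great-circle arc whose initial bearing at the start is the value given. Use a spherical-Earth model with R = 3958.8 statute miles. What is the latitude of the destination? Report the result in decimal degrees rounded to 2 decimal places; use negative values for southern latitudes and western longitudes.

latitude -8.23°

Central angle δ = d/R = 1.247954 rad.
Converting: φ₁ = -1.326799 rad, θ = 0.767945 rad.
sin φ₂ = sin φ₁ cos δ + cos φ₁ sin δ cos θ = (-0.970380)(0.317263) + (0.241583)(0.948337)(0.719340) = -0.143064
φ₂ = asin(-0.143064) = -0.143556 rad = -8.23°.
For the longitude increment, Δλ = atan2( sin θ sin δ cos φ₁, cos δ − sin φ₁ sin φ₂ ) = atan2(0.159148, 0.178437) = 41.73°.
λ₂ = -16.12° + 41.73° = 25.61°.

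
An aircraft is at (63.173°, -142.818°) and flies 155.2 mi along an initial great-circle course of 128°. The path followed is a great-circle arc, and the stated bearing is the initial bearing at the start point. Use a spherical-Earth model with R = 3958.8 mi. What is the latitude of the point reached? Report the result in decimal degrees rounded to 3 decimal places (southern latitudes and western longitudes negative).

latitude 61.739°

Angular distance δ = d/R = 155.2 / 3958.8 = 0.039204 rad.
Converting: φ₁ = 1.102577 rad, θ = 2.234021 rad.
Applying the spherical law of cosines for sides, sin φ₂ = sin φ₁ cos δ + cos φ₁ sin δ cos θ = 0.880798, so φ₂ = 61.739°.
Then Δλ = atan2(0.013938, 0.213231) = 0.065275 rad, from sin θ sin δ cos φ₁ over cos δ − sin φ₁ sin φ₂.
λ₂ = -142.818° + 3.740° = -139.078°.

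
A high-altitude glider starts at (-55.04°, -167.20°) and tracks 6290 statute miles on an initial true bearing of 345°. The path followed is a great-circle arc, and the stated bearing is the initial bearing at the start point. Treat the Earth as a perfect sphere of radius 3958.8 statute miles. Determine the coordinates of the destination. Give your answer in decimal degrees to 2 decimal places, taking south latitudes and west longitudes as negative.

δ = 6290/3958.8 = 1.588865 rad (91.0353°).
With φ₁ = -55.04° = -0.960629 rad and θ = 345° = 6.021386 rad:
Destination latitude: φ₂ = arcsin( sin φ₁ cos δ + cos φ₁ sin δ cos θ ) = arcsin(0.568197) = 34.62°.
Δλ = atan2( sin θ sin δ cos φ₁ , cos δ − sin φ₁ sin φ₂ ) = atan2(-0.148280, 0.447599) = -0.319901 rad = -18.33°.
λ₂ = -167.20° + -18.33° = -185.53°, normalized to (−180°, 180°] → 174.47°.

latitude 34.62°, longitude 174.47°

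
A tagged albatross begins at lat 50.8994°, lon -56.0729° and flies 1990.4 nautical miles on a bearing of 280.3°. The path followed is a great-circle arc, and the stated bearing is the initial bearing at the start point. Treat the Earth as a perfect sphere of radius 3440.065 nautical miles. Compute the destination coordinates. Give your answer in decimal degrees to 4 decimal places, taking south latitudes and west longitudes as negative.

latitude 45.3483°, longitude -106.0301°

Angular distance δ = d/R = 1990.4 / 3440.065 = 0.578594 rad.
Converting: φ₁ = 0.888362 rad, θ = 4.892158 rad.
Applying the spherical law of cosines for sides, sin φ₂ = sin φ₁ cos δ + cos φ₁ sin δ cos θ = 0.711392, so φ₂ = 45.3483°.
For the longitude increment, Δλ = atan2( sin θ sin δ cos φ₁, cos δ − sin φ₁ sin φ₂ ) = atan2(-0.339330, 0.285164) = -49.9572°.
λ₂ = -56.0729° + -49.9572° = -106.0301°.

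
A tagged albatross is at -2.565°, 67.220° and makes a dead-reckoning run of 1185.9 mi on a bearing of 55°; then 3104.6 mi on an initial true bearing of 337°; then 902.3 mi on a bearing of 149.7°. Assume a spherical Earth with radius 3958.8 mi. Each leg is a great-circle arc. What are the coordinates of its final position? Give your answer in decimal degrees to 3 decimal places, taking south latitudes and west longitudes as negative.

Apply the spherical direct solution leg by leg, carrying full precision between legs.
Leg 1: from (-2.565°, 67.220°), δ = 1185.9/3958.8 = 0.299560 rad, θ = 55° → φ = 7.258°, λ = 81.324°.
Leg 2: from (7.258°, 81.324°), δ = 3104.6/3958.8 = 0.784228 rad, θ = 337° → φ = 47.253°, λ = 57.334°.
Leg 3: from (47.253°, 57.334°), δ = 902.3/3958.8 = 0.227923 rad, θ = 149.7° → φ = 35.658°, λ = 65.400°.

latitude 35.658°, longitude 65.400°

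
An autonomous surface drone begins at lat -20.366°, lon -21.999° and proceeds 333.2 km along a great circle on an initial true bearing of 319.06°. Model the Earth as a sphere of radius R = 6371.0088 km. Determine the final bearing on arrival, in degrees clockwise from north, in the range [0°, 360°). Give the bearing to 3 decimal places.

final bearing 319.740°

Central angle δ = d/R = 0.052299 rad.
Converting: φ₁ = -0.355454 rad, θ = 5.568648 rad.
sin φ₂ = sin φ₁ cos δ + cos φ₁ sin δ cos θ = (-0.348016)(0.998633) + (0.937489)(0.052276)(0.755396) = -0.310520
φ₂ = asin(-0.310520) = -0.315740 rad = -18.091°.
Δλ = atan2( sin θ sin δ cos φ₁ , cos δ − sin φ₁ sin φ₂ ) = atan2(-0.032113, 0.890567) = -0.036044 rad = -2.065°.
Hence λ₂ = -21.999° + -2.065° = -24.064°.
The forward bearing on arrival equals the back-azimuth from the destination plus 180°.
Back-azimuth from P₂ (-18.091°, -24.064°) to P₁ (-20.366°, -21.999°), with Δλ' = λ₁ − λ₂ = 2.065°: atan2( sin Δλ' cos φ₁ , cos φ₂ sin φ₁ − sin φ₂ cos φ₁ cos Δλ' ) = 139.740°.
Final bearing = (139.740° + 180°) mod 360° = 319.740°.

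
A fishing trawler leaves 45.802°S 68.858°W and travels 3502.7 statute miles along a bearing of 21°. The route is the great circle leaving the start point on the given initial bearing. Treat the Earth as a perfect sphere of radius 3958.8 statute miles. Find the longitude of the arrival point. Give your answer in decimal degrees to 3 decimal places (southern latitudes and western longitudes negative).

δ = 3502.7/3958.8 = 0.884788 rad (50.6946°).
Start latitude φ₁ = -0.799396 rad; initial bearing θ = 0.366519 rad.
Applying the spherical law of cosines for sides, sin φ₂ = sin φ₁ cos δ + cos φ₁ sin δ cos θ = 0.049460, so φ₂ = 2.835°.
Δλ = atan2( sin θ sin δ cos φ₁ , cos δ − sin φ₁ sin φ₂ ) = atan2(0.193316, 0.668913) = 0.281335 rad = 16.119°.
λ₂ = -68.858° + 16.119° = -52.739°.

longitude -52.739°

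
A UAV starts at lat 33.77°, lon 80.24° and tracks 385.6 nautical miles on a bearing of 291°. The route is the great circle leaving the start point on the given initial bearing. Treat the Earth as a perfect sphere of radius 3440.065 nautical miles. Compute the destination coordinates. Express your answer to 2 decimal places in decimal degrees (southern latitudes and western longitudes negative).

latitude 35.85°, longitude 72.84°

The arc subtends δ = 385.6/3440.065 = 0.112091 rad at the centre.
Converting: φ₁ = 0.589398 rad, θ = 5.078908 rad.
sin φ₂ = sin φ₁ cos δ + cos φ₁ sin δ cos θ = (0.555860)(0.993724) + (0.831276)(0.111856)(0.358368) = 0.585694
φ₂ = asin(0.585694) = 0.625736 rad = 35.85°.
For the longitude increment, Δλ = atan2( sin θ sin δ cos φ₁, cos δ − sin φ₁ sin φ₂ ) = atan2(-0.086808, 0.668160) = -7.40°.
λ₂ = λ₁ + Δλ = 72.84°.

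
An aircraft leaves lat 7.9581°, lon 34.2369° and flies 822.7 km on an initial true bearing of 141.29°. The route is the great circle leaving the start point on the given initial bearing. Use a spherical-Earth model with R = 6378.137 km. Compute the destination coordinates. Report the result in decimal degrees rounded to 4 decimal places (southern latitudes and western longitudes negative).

latitude 2.1716°, longitude 38.8542°

The arc subtends δ = 822.7/6378.137 = 0.128988 rad at the centre.
With φ₁ = 7.9581° = 0.138895 rad and θ = 141.29° = 2.465976 rad:
Destination latitude: φ₂ = arcsin( sin φ₁ cos δ + cos φ₁ sin δ cos θ ) = arcsin(0.037893) = 2.1716°.
Δλ = atan2( sin θ sin δ cos φ₁ , cos δ − sin φ₁ sin φ₂ ) = atan2(0.079668, 0.986446) = 0.080588 rad = 4.6173°.
λ₂ = λ₁ + Δλ = 38.8542°.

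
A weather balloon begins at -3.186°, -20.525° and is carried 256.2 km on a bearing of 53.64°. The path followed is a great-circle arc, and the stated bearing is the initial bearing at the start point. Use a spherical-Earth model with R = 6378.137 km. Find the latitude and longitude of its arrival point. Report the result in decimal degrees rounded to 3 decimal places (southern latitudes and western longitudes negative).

Angular distance δ = d/R = 256.2 / 6378.137 = 0.040168 rad.
With φ₁ = -3.186° = -0.055606 rad and θ = 53.64° = 0.936195 rad:
Applying the spherical law of cosines for sides, sin φ₂ = sin φ₁ cos δ + cos φ₁ sin δ cos θ = -0.031762, so φ₂ = -1.820°.
Δλ = atan2( sin θ sin δ cos φ₁ , cos δ − sin φ₁ sin φ₂ ) = atan2(0.032289, 0.997428) = 0.032361 rad = 1.854°.
λ₂ = λ₁ + Δλ = -18.671°.

latitude -1.820°, longitude -18.671°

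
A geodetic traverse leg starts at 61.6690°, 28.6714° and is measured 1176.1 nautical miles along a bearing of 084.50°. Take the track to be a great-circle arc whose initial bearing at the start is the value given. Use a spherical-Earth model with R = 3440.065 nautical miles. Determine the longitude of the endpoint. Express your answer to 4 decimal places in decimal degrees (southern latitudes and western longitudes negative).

Angular distance δ = d/R = 1176.1 / 3440.065 = 0.341883 rad.
With φ₁ = 61.6690° = 1.076327 rad and θ = 84.5° = 1.474803 rad:
Applying the spherical law of cosines for sides, sin φ₂ = sin φ₁ cos δ + cos φ₁ sin δ cos θ = 0.844527, so φ₂ = 57.6213°.
For the longitude increment, Δλ = atan2( sin θ sin δ cos φ₁, cos δ − sin φ₁ sin φ₂ ) = atan2(0.158371, 0.198755) = 38.5484°.
Hence λ₂ = 28.6714° + 38.5484° = 67.2198°.

longitude 67.2198°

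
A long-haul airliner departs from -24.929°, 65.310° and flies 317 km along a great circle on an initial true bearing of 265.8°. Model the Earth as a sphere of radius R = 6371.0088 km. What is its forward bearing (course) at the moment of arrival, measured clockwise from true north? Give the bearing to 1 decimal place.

Angular distance δ = d/R = 317 / 6371.0088 = 0.049757 rad.
Converting: φ₁ = -0.435093 rad, θ = 4.639085 rad.
sin φ₂ = sin φ₁ cos δ + cos φ₁ sin δ cos θ = (-0.421495)(0.998762) + (0.906831)(0.049736)(-0.073238) = -0.424276
φ₂ = asin(-0.424276) = -0.438163 rad = -25.105°.
Δλ = atan2( sin θ sin δ cos φ₁ , cos δ − sin φ₁ sin φ₂ ) = atan2(-0.044981, 0.819932) = -0.054805 rad = -3.140°.
λ₂ = λ₁ + Δλ = 62.170°.
The forward bearing on arrival equals the back-azimuth from the destination plus 180°.
Back-azimuth from P₂ (-25.1°, 62.2°) to P₁ (-24.9°, 65.3°), with Δλ' = λ₁ − λ₂ = 3.1°: atan2( sin Δλ' cos φ₁ , cos φ₂ sin φ₁ − sin φ₂ cos φ₁ cos Δλ' ) = 87.1°.
Final bearing = (87.1° + 180°) mod 360° = 267.1°.

final bearing 267.1°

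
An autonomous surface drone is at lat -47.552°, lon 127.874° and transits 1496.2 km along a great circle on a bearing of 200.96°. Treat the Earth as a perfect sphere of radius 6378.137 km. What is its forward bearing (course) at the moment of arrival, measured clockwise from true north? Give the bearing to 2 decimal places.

δ = 1496.2/6378.137 = 0.234583 rad (13.4406°).
Start latitude φ₁ = -0.829939 rad; initial bearing θ = 3.507414 rad.
Destination latitude: φ₂ = arcsin( sin φ₁ cos δ + cos φ₁ sin δ cos θ ) = arcsin(-0.864177) = -59.789°.
For the longitude increment, Δλ = atan2( sin θ sin δ cos φ₁, cos δ − sin φ₁ sin φ₂ ) = atan2(-0.056117, 0.334944) = -9.511°.
λ₂ = 127.874° + -9.511° = 118.363°.
The forward bearing on arrival equals the back-azimuth from the destination plus 180°.
Back-azimuth from P₂ (-59.79°, 118.36°) to P₁ (-47.55°, 127.87°), with Δλ' = λ₁ − λ₂ = 9.51°: atan2( sin Δλ' cos φ₁ , cos φ₂ sin φ₁ − sin φ₂ cos φ₁ cos Δλ' ) = 28.67°.
Final bearing = (28.67° + 180°) mod 360° = 208.67°.

final bearing 208.67°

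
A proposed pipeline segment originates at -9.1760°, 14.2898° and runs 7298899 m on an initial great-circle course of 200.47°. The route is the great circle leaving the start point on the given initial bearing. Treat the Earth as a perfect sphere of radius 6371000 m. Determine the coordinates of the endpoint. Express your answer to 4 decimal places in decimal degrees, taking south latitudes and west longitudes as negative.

latitude -65.2722°, longitude -35.3157°

Central angle δ = d/R = 1.145644 rad.
Start latitude φ₁ = -0.160151 rad; initial bearing θ = 3.498862 rad.
Applying the spherical law of cosines for sides, sin φ₂ = sin φ₁ cos δ + cos φ₁ sin δ cos θ = -0.908305, so φ₂ = -65.2722°.
Then Δλ = atan2(-0.314507, 0.267614) = -0.865780 rad, from sin θ sin δ cos φ₁ over cos δ − sin φ₁ sin φ₂.
λ₂ = λ₁ + Δλ = -35.3157°.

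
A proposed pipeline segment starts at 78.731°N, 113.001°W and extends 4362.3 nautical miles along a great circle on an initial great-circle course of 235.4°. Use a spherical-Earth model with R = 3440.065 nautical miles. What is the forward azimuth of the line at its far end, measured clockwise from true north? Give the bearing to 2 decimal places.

final bearing 189.42°

δ = 4362.3/3440.065 = 1.268087 rad (72.6560°).
With φ₁ = 78.731° = 1.374115 rad and θ = 235.4° = 4.108505 rad:
sin φ₂ = sin φ₁ cos δ + cos φ₁ sin δ cos θ = (0.980721)(0.298108) + (0.195416)(0.954532)(-0.567844) = 0.186440
φ₂ = asin(0.186440) = 0.187538 rad = 10.745°.
For the longitude increment, Δλ = atan2( sin θ sin δ cos φ₁, cos δ − sin φ₁ sin φ₂ ) = atan2(-0.153540, 0.115262) = -53.105°.
λ₂ = -113.001° + -53.105° = -166.106°.
The forward bearing on arrival equals the back-azimuth from the destination plus 180°.
Back-azimuth from P₂ (10.75°, -166.11°) to P₁ (78.73°, -113.00°), with Δλ' = λ₁ − λ₂ = 53.10°: atan2( sin Δλ' cos φ₁ , cos φ₂ sin φ₁ − sin φ₂ cos φ₁ cos Δλ' ) = 9.42°.
Final bearing = (9.42° + 180°) mod 360° = 189.42°.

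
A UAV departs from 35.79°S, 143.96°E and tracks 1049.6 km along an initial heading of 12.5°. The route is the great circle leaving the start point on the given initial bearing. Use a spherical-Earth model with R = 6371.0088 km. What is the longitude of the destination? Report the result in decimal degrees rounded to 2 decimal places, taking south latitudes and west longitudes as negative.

longitude 146.23°

Central angle δ = d/R = 0.164746 rad.
Start latitude φ₁ = -0.624653 rad; initial bearing θ = 0.218166 rad.
sin φ₂ = sin φ₁ cos δ + cos φ₁ sin δ cos θ = (-0.584816)(0.986460) + (0.811166)(0.164002)(0.976296) = -0.447018
φ₂ = asin(-0.447018) = -0.463429 rad = -26.55°.
Then Δλ = atan2(0.028794, 0.725037) = 0.039692 rad, from sin θ sin δ cos φ₁ over cos δ − sin φ₁ sin φ₂.
λ₂ = λ₁ + Δλ = 146.23°.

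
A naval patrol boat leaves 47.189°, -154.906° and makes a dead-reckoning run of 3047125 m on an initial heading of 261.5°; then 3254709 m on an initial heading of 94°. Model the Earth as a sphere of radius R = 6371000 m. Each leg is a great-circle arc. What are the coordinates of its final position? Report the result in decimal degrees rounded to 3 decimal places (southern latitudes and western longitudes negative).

Apply the spherical direct solution leg by leg, carrying full precision between legs.
Leg 1: from (47.189°, -154.906°), δ = 3047125/6371000 = 0.478280 rad, θ = 261.5° → φ = 37.232°, λ = 170.224°.
Leg 2: from (37.232°, 170.224°), δ = 3254709/6371000 = 0.510863 rad, θ = 94° → φ = 30.043°, λ = -155.483°.

latitude 30.043°, longitude -155.483°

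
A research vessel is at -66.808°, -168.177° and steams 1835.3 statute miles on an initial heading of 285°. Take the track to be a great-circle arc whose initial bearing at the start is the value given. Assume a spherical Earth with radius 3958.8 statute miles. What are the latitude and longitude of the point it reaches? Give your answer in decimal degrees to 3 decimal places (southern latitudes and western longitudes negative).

Central angle δ = d/R = 0.463600 rad.
Start latitude φ₁ = -1.166020 rad; initial bearing θ = 4.974188 rad.
sin φ₂ = sin φ₁ cos δ + cos φ₁ sin δ cos θ = (-0.919190)(0.894448) + (0.393814)(0.447171)(0.258819) = -0.776590
φ₂ = asin(-0.776590) = -0.889235 rad = -50.949°.
Δλ = atan2( sin θ sin δ cos φ₁ , cos δ − sin φ₁ sin φ₂ ) = atan2(-0.170102, 0.180615) = -0.755431 rad = -43.283°.
λ₂ = -168.177° + -43.283° = -211.460°, normalized to (−180°, 180°] → 148.540°.

latitude -50.949°, longitude 148.540°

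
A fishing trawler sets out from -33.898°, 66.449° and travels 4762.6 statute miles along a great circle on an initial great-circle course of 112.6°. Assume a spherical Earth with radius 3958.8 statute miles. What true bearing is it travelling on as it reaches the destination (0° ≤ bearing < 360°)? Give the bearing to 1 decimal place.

δ = 4762.6/3958.8 = 1.203041 rad (68.9292°).
Start latitude φ₁ = -0.591632 rad; initial bearing θ = 1.965241 rad.
Destination latitude: φ₂ = arcsin( sin φ₁ cos δ + cos φ₁ sin δ cos θ ) = arcsin(-0.498160) = -29.878°.
Then Δλ = atan2(0.715057, 0.081689) = 1.457048 rad, from sin θ sin δ cos φ₁ over cos δ − sin φ₁ sin φ₂.
λ₂ = λ₁ + Δλ = 149.932°.
The forward bearing on arrival equals the back-azimuth from the destination plus 180°.
Back-azimuth from P₂ (-29.9°, 149.9°) to P₁ (-33.9°, 66.4°), with Δλ' = λ₁ − λ₂ = -83.5°: atan2( sin Δλ' cos φ₁ , cos φ₂ sin φ₁ − sin φ₂ cos φ₁ cos Δλ' ) = 242.1°.
Final bearing = (242.1° + 180°) mod 360° = 62.1°.

final bearing 62.1°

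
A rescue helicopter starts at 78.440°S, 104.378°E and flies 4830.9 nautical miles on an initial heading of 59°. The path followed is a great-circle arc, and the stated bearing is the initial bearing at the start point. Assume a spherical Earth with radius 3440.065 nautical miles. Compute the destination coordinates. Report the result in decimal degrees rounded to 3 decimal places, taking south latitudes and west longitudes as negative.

latitude -3.473°, longitude 162.251°

Central angle δ = d/R = 1.404305 rad.
Converting: φ₁ = -1.369036 rad, θ = 1.029744 rad.
Applying the spherical law of cosines for sides, sin φ₂ = sin φ₁ cos δ + cos φ₁ sin δ cos θ = -0.060578, so φ₂ = -3.473°.
Then Δλ = atan2(0.169396, 0.106374) = 1.010072 rad, from sin θ sin δ cos φ₁ over cos δ − sin φ₁ sin φ₂.
λ₂ = λ₁ + Δλ = 162.251°.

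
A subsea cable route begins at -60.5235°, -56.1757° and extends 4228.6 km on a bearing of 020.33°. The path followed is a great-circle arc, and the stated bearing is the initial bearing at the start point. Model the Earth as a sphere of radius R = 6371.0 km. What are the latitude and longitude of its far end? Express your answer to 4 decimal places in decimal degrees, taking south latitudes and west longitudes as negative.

Central angle δ = d/R = 0.663726 rad.
Start latitude φ₁ = -1.056334 rad; initial bearing θ = 0.354825 rad.
sin φ₂ = sin φ₁ cos δ + cos φ₁ sin δ cos θ = (-0.870558)(0.787702) + (0.492067)(0.616056)(0.937707) = -0.401483
φ₂ = asin(-0.401483) = -0.413135 rad = -23.6709°.
Δλ = atan2( sin θ sin δ cos φ₁ , cos δ − sin φ₁ sin φ₂ ) = atan2(0.105319, 0.438188) = 0.235877 rad = 13.5148°.
λ₂ = λ₁ + Δλ = -42.6609°.

latitude -23.6709°, longitude -42.6609°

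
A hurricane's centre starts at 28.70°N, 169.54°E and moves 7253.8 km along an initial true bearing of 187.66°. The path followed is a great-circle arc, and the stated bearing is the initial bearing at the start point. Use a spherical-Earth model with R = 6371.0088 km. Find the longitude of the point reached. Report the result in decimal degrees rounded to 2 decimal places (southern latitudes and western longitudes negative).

δ = 7253.8/6371.0088 = 1.138564 rad (65.2349°).
Start latitude φ₁ = 0.500909 rad; initial bearing θ = 3.275285 rad.
Applying the spherical law of cosines for sides, sin φ₂ = sin φ₁ cos δ + cos φ₁ sin δ cos θ = -0.588205, so φ₂ = -36.03°.
Then Δλ = atan2(-0.106166, 0.701369) = -0.150229 rad, from sin θ sin δ cos φ₁ over cos δ − sin φ₁ sin φ₂.
λ₂ = 169.54° + -8.61° = 160.93°.

longitude 160.93°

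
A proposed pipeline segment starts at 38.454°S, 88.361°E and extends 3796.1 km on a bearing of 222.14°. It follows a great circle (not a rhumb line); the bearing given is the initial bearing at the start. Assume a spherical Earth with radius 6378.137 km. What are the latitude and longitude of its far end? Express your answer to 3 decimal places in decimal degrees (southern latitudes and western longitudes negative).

latitude -57.194°, longitude 44.389°

The arc subtends δ = 3796.1/6378.137 = 0.595174 rad at the centre.
Converting: φ₁ = -0.671149 rad, θ = 3.877074 rad.
Applying the spherical law of cosines for sides, sin φ₂ = sin φ₁ cos δ + cos φ₁ sin δ cos θ = -0.840513, so φ₂ = -57.194°.
Δλ = atan2( sin θ sin δ cos φ₁ , cos δ − sin φ₁ sin φ₂ ) = atan2(-0.294579, 0.305347) = -0.767451 rad = -43.972°.
λ₂ = λ₁ + Δλ = 44.389°.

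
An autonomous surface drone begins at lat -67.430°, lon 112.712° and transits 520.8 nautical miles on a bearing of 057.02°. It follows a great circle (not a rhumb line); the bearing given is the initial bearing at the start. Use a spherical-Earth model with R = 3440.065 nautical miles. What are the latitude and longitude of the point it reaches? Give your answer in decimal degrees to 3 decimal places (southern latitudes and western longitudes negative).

Angular distance δ = d/R = 520.8 / 3440.065 = 0.151392 rad.
With φ₁ = -67.430° = -1.176876 rad and θ = 57.02° = 0.995187 rad:
Applying the spherical law of cosines for sides, sin φ₂ = sin φ₁ cos δ + cos φ₁ sin δ cos θ = -0.881340, so φ₂ = -61.804°.
Then Δλ = atan2(0.048557, 0.174723) = 0.271069 rad, from sin θ sin δ cos φ₁ over cos δ − sin φ₁ sin φ₂.
Hence λ₂ = 112.712° + 15.531° = 128.243°.

latitude -61.804°, longitude 128.243°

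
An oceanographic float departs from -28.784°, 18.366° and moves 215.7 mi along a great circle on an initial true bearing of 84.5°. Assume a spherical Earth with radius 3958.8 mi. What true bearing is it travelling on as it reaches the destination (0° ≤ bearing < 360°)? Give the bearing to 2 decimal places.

final bearing 82.81°

Angular distance δ = d/R = 215.7 / 3958.8 = 0.054486 rad.
Start latitude φ₁ = -0.502376 rad; initial bearing θ = 1.474803 rad.
Destination latitude: φ₂ = arcsin( sin φ₁ cos δ + cos φ₁ sin δ cos θ ) = arcsin(-0.476220) = -28.439°.
Then Δλ = atan2(0.047511, 0.769212) = 0.061687 rad, from sin θ sin δ cos φ₁ over cos δ − sin φ₁ sin φ₂.
Hence λ₂ = 18.366° + 3.534° = 21.900°.
The forward bearing on arrival equals the back-azimuth from the destination plus 180°.
Back-azimuth from P₂ (-28.44°, 21.90°) to P₁ (-28.78°, 18.37°), with Δλ' = λ₁ − λ₂ = -3.53°: atan2( sin Δλ' cos φ₁ , cos φ₂ sin φ₁ − sin φ₂ cos φ₁ cos Δλ' ) = 262.81°.
Final bearing = (262.81° + 180°) mod 360° = 82.81°.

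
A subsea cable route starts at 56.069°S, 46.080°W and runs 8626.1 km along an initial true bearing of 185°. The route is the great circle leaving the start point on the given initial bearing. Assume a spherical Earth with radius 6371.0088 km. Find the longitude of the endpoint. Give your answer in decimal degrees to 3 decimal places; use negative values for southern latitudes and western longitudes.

longitude 140.981°

Angular distance δ = d/R = 8626.1 / 6371.0088 = 1.353961 rad.
Converting: φ₁ = -0.978589 rad, θ = 3.228859 rad.
sin φ₂ = sin φ₁ cos δ + cos φ₁ sin δ cos θ = (-0.829710)(0.215140) + (0.558194)(0.976583)(-0.996195) = -0.721552
φ₂ = asin(-0.721552) = -0.806042 rad = -46.183°.
Then Δλ = atan2(-0.047511, -0.383540) = -3.018346 rad, from sin θ sin δ cos φ₁ over cos δ − sin φ₁ sin φ₂.
λ₂ = -46.080° + -172.939° = -219.019°, normalized to (−180°, 180°] → 140.981°.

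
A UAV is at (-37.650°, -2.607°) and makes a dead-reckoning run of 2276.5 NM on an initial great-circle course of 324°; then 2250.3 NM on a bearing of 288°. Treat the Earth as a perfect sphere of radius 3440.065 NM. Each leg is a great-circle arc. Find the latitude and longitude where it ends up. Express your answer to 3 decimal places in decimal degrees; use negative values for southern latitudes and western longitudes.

latitude 6.733°, longitude -59.510°

Apply the spherical direct solution leg by leg, carrying full precision between legs.
Leg 1: from (-37.650°, -2.607°), δ = 2276.5/3440.065 = 0.661761 rad, θ = 324° → φ = -5.064°, λ = -23.868°.
Leg 2: from (-5.064°, -23.868°), δ = 2250.3/3440.065 = 0.654145 rad, θ = 288° → φ = 6.733°, λ = -59.510°.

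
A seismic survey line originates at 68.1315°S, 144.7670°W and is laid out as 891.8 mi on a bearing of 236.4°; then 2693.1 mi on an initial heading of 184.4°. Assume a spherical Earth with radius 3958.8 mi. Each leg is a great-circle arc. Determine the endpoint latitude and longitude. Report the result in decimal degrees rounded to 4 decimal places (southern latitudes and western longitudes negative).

Apply the spherical direct solution leg by leg, carrying full precision between legs.
Leg 1: from (-68.1315°, -144.7670°), δ = 891.8/3958.8 = 0.225270 rad, θ = 236.4° → φ = -71.9221°, λ = 178.3946°.
Leg 2: from (-71.9221°, 178.3946°), δ = 2693.1/3958.8 = 0.680282 rad, θ = 184.4° → φ = -69.0084°, λ = 6.1365°.

latitude -69.0084°, longitude 6.1365°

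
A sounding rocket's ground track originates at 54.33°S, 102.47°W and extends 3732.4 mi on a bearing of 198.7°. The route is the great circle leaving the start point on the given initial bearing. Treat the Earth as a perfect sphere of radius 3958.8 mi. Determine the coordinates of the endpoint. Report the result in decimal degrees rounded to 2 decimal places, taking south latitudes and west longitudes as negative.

Angular distance δ = d/R = 3732.4 / 3958.8 = 0.942811 rad.
Start latitude φ₁ = -0.948237 rad; initial bearing θ = 3.467969 rad.
Destination latitude: φ₂ = arcsin( sin φ₁ cos δ + cos φ₁ sin δ cos θ ) = arcsin(-0.924246) = -67.56°.
Then Δλ = atan2(-0.151286, -0.163332) = -2.394463 rad, from sin θ sin δ cos φ₁ over cos δ − sin φ₁ sin φ₂.
λ₂ = -102.47° + -137.19° = -239.66°, normalized to (−180°, 180°] → 120.34°.

latitude -67.56°, longitude 120.34°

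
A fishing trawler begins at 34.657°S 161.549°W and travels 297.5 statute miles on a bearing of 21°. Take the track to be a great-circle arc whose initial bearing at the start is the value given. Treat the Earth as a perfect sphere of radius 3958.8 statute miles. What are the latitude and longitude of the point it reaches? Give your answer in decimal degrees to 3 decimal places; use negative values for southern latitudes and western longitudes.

latitude -30.624°, longitude -159.757°

Angular distance δ = d/R = 297.5 / 3958.8 = 0.075149 rad.
With φ₁ = -34.657° = -0.604879 rad and θ = 21° = 0.366519 rad:
Applying the spherical law of cosines for sides, sin φ₂ = sin φ₁ cos δ + cos φ₁ sin δ cos θ = -0.509402, so φ₂ = -30.624°.
Δλ = atan2( sin θ sin δ cos φ₁ , cos δ − sin φ₁ sin φ₂ ) = atan2(0.022132, 0.707500) = 0.031272 rad = 1.792°.
λ₂ = -161.549° + 1.792° = -159.757°.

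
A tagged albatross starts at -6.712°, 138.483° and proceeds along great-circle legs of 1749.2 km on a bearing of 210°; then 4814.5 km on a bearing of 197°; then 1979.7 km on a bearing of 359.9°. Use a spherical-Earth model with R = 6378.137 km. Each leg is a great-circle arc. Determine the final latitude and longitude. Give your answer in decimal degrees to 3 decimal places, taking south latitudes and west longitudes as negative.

latitude -42.272°, longitude 106.484°

Apply the spherical direct solution leg by leg, carrying full precision between legs.
Leg 1: from (-6.712°, 138.483°), δ = 1749.2/6378.137 = 0.274249 rad, θ = 210° → φ = -20.209°, λ = 130.187°.
Leg 2: from (-20.209°, 130.187°), δ = 4814.5/6378.137 = 0.754844 rad, θ = 197° → φ = -60.056°, λ = 106.525°.
Leg 3: from (-60.056°, 106.525°), δ = 1979.7/6378.137 = 0.310388 rad, θ = 359.9° → φ = -42.272°, λ = 106.484°.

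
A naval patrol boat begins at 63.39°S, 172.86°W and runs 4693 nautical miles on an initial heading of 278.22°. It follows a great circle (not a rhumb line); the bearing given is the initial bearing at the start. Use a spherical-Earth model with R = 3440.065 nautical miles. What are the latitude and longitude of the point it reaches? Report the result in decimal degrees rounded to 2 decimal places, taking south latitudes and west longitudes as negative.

Angular distance δ = d/R = 4693 / 3440.065 = 1.364218 rad.
Converting: φ₁ = -1.106364 rad, θ = 4.855855 rad.
Applying the spherical law of cosines for sides, sin φ₂ = sin φ₁ cos δ + cos φ₁ sin δ cos θ = -0.120707, so φ₂ = -6.93°.
For the longitude increment, Δλ = atan2( sin θ sin δ cos φ₁, cos δ − sin φ₁ sin φ₂ ) = atan2(-0.433888, 0.097191) = -77.37°.
λ₂ = -172.86° + -77.37° = -250.23°, normalized to (−180°, 180°] → 109.77°.

latitude -6.93°, longitude 109.77°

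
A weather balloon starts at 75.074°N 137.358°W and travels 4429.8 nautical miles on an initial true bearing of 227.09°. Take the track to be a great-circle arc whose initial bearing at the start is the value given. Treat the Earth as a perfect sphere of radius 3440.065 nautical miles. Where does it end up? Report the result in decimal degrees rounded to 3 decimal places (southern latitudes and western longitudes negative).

δ = 4429.8/3440.065 = 1.287708 rad (73.7802°).
With φ₁ = 75.074° = 1.310288 rad and θ = 227.09° = 3.963468 rad:
Applying the spherical law of cosines for sides, sin φ₂ = sin φ₁ cos δ + cos φ₁ sin δ cos θ = 0.101511, so φ₂ = 5.826°.
Then Δλ = atan2(-0.181143, 0.181237) = -0.785139 rad, from sin θ sin δ cos φ₁ over cos δ − sin φ₁ sin φ₂.
λ₂ = -137.358° + -44.985° = -182.343°, normalized to (−180°, 180°] → 177.657°.

latitude 5.826°, longitude 177.657°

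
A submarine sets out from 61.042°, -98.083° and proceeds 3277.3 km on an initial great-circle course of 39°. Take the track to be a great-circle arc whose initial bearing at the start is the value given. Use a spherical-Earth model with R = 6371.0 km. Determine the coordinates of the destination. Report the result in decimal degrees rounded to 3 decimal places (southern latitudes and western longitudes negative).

latitude 71.239°, longitude -23.767°

The arc subtends δ = 3277.3/6371 = 0.514409 rad at the centre.
Converting: φ₁ = 1.065384 rad, θ = 0.680678 rad.
Destination latitude: φ₂ = arcsin( sin φ₁ cos δ + cos φ₁ sin δ cos θ ) = arcsin(0.946871) = 71.239°.
Δλ = atan2( sin θ sin δ cos φ₁ , cos δ − sin φ₁ sin φ₂ ) = atan2(0.149917, 0.042095) = 1.297055 rad = 74.316°.
Hence λ₂ = -98.083° + 74.316° = -23.767°.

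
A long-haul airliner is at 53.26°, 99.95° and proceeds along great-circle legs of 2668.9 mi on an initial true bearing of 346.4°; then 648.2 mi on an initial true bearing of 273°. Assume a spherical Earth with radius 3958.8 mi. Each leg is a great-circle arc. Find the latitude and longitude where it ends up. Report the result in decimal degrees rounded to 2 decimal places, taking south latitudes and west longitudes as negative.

latitude 77.69°, longitude -47.18°

Apply the spherical direct solution leg by leg, carrying full precision between legs.
Leg 1: from (53.26°, 99.95°), δ = 2668.9/3958.8 = 0.674169 rad, θ = 346.4° → φ = 81.49°, λ = 2.61°.
Leg 2: from (81.49°, 2.61°), δ = 648.2/3958.8 = 0.163736 rad, θ = 273° → φ = 77.69°, λ = -47.18°.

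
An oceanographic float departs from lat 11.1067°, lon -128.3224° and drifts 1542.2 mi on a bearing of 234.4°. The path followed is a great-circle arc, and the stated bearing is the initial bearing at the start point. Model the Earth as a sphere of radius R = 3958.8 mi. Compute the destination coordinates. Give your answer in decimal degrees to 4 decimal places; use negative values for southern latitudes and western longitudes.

latitude -2.2200°, longitude -146.3234°

δ = 1542.2/3958.8 = 0.389562 rad (22.3203°).
Converting: φ₁ = 0.193848 rad, θ = 4.091052 rad.
sin φ₂ = sin φ₁ cos δ + cos φ₁ sin δ cos θ = (0.192637)(0.925075) + (0.981270)(0.379784)(-0.582123) = -0.038737
φ₂ = asin(-0.038737) = -0.038746 rad = -2.2200°.
Δλ = atan2( sin θ sin δ cos φ₁ , cos δ − sin φ₁ sin φ₂ ) = atan2(-0.303019, 0.932537) = -0.314178 rad = -18.0010°.
λ₂ = λ₁ + Δλ = -146.3234°.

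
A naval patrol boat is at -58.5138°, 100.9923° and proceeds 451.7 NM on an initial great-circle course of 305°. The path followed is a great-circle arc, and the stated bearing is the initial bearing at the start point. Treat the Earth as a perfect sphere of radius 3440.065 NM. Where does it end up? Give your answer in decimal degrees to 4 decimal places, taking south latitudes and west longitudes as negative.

latitude -53.7265°, longitude 90.5482°

δ = 451.7/3440.065 = 0.131306 rad (7.5233°).
With φ₁ = -58.5138° = -1.021258 rad and θ = 305° = 5.323254 rad:
sin φ₂ = sin φ₁ cos δ + cos φ₁ sin δ cos θ = (-0.852766)(0.991392) + (0.522293)(0.130929)(0.573576) = -0.806202
φ₂ = asin(-0.806202) = -0.937705 rad = -53.7265°.
Then Δλ = atan2(-0.056016, 0.303890) = -0.182284 rad, from sin θ sin δ cos φ₁ over cos δ − sin φ₁ sin φ₂.
λ₂ = 100.9923° + -10.4441° = 90.5482°.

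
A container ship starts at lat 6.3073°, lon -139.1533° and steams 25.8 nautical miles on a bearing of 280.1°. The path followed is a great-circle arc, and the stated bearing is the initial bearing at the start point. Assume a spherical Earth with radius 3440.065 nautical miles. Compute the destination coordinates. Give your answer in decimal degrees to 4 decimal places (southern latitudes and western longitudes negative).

latitude 6.3825°, longitude -139.5790°

δ = 25.8/3440.065 = 0.007500 rad (0.4297°).
Start latitude φ₁ = 0.110083 rad; initial bearing θ = 4.888667 rad.
Applying the spherical law of cosines for sides, sin φ₂ = sin φ₁ cos δ + cos φ₁ sin δ cos θ = 0.111165, so φ₂ = 6.3825°.
For the longitude increment, Δλ = atan2( sin θ sin δ cos φ₁, cos δ − sin φ₁ sin φ₂ ) = atan2(-0.007339, 0.987759) = -0.4257°.
Hence λ₂ = -139.1533° + -0.4257° = -139.5790°.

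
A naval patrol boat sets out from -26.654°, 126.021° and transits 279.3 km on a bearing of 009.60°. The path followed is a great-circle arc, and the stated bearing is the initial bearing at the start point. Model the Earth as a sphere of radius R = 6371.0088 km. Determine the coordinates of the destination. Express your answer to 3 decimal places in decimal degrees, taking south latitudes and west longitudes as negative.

latitude -24.177°, longitude 126.480°

The arc subtends δ = 279.3/6371.0088 = 0.043839 rad at the centre.
Start latitude φ₁ = -0.465200 rad; initial bearing θ = 0.167552 rad.
Applying the spherical law of cosines for sides, sin φ₂ = sin φ₁ cos δ + cos φ₁ sin δ cos θ = -0.409551, so φ₂ = -24.177°.
For the longitude increment, Δλ = atan2( sin θ sin δ cos φ₁, cos δ − sin φ₁ sin φ₂ ) = atan2(0.006532, 0.815314) = 0.459°.
λ₂ = 126.021° + 0.459° = 126.480°.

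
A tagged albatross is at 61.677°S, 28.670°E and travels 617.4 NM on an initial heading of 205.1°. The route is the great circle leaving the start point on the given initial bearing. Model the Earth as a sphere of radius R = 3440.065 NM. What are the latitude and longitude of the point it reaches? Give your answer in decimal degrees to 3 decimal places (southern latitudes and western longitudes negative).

δ = 617.4/3440.065 = 0.179473 rad (10.2831°).
Converting: φ₁ = -1.076467 rad, θ = 3.579670 rad.
Applying the spherical law of cosines for sides, sin φ₂ = sin φ₁ cos δ + cos φ₁ sin δ cos θ = -0.942843, so φ₂ = -70.535°.
For the longitude increment, Δλ = atan2( sin θ sin δ cos φ₁, cos δ − sin φ₁ sin φ₂ ) = atan2(-0.035927, 0.153965) = -13.135°.
λ₂ = λ₁ + Δλ = 15.535°.

latitude -70.535°, longitude 15.535°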